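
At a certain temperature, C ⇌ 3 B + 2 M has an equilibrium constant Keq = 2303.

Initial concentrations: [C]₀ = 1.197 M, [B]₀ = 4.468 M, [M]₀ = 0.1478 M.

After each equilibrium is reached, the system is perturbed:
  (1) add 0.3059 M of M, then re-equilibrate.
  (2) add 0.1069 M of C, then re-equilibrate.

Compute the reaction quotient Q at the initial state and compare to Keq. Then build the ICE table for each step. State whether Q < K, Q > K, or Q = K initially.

Q₀ = 1.628; Q < K (proceeds forward)

Q₀ = 1.628 vs Keq = 2303 ⇒ Q<K, forward
Step 1:
                   C          B          M
  Initial      1.197      4.468     0.1478
  Change      -0.787      2.361      1.574
  Equil         0.41      6.829      1.722
  solve Keq expr → x = 0.787; check Q = 2303
Then add 0.3059 M of M.
Step 2:
                   C          B          M
  Initial       0.41      6.829      2.028
  Change     0.05791    -0.1737    -0.1158
  Equil       0.4679      6.655      1.912
  solve Keq expr → x = -0.05791; check Q = 2303
Then add 0.1069 M of C.
Step 3:
                   C          B          M
  Initial     0.5748      6.655      1.912
  Change    -0.03962     0.1189    0.07925
  Equil       0.5352      6.774      1.991
  solve Keq expr → x = 0.03962; check Q = 2303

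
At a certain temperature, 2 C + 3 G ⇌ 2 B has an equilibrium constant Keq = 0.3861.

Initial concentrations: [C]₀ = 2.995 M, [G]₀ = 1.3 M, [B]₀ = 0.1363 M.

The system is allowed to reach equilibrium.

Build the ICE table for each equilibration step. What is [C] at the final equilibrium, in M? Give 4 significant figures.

Q₀ = 9.4269e-04 vs Keq = 0.3861 ⇒ Q<K, forward
Step 1:
                  C         G         B
  init        2.995       1.3    0.1363
  Δ          -0.499   -0.7485     0.499
  eq          2.496    0.5515    0.6353
  solve Keq expr → x = 0.2495; check Q = 0.3861

[C]_eq = 2.496 M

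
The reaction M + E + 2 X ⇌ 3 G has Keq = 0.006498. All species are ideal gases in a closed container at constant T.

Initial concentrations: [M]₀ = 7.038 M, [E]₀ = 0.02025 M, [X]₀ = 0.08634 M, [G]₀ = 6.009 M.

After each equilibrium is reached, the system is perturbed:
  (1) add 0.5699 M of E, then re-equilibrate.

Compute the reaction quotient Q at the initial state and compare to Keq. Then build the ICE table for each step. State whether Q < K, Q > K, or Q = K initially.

Q₀ = 2.0422e+05 vs Keq = 0.006498 ⇒ Q>K, reverse
Step 1:
                   M          E          X          G
  Initial      7.038    0.02025    0.08634      6.009
  Change       1.659      1.659      3.318     -4.977
  Equil        8.697      1.679      3.404      1.032
  solve Keq expr → x = -1.659; check Q = 0.006498
Then add 0.5699 M of E.
Step 2:
                   M          E          X          G
  Initial      8.697      2.249      3.404      1.032
  Change    -0.02887   -0.02887   -0.05775    0.08662
  Equil        8.668       2.22      3.346      1.119
  solve Keq expr → x = 0.02887; check Q = 0.006498

Q₀ = 2.0422e+05; Q > K (proceeds reverse)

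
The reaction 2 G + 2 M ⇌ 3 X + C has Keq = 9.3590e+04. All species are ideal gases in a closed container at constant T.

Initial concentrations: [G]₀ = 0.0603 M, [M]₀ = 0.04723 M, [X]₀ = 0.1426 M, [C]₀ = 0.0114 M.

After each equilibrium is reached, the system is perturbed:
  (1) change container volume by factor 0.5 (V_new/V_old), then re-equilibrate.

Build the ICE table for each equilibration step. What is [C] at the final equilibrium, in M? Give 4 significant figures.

[C]_eq = 0.06659 M

Q₀ = 4.076 vs Keq = 9.3590e+04 ⇒ Q<K, forward
Step 1:
                    G           M           X           C
  Initial      0.0603     0.04723      0.1426      0.0114
  Change     -0.04379    -0.04379     0.06569      0.0219
  Equil       0.01651    0.003435      0.2083      0.0333
  solve Keq expr → x = 0.0219; check Q = 9.3590e+04
Then change container volume by factor 0.5 (V_new/V_old).
Step 2:
                    G           M           X           C
  Initial     0.03301    0.006871      0.4166     0.06659
  Change            0           0           0           0
  Equil       0.03301    0.006871      0.4166     0.06659
  solve Keq expr → x = 0; check Q = 9.3590e+04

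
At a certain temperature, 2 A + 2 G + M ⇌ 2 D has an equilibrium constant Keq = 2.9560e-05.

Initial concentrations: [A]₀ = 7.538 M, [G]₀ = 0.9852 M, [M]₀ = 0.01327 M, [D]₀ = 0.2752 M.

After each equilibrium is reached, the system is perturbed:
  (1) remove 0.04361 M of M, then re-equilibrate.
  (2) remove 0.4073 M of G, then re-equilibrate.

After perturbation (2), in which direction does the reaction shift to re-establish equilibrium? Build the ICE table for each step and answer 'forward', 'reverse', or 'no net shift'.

Q₀ = 0.1035 vs Keq = 2.9560e-05 ⇒ Q>K, reverse
Step 1:
                    A           G           M           D
  Initial       7.538      0.9852     0.01327      0.2752
  Change       0.2555      0.2555      0.1277     -0.2555
  Equil         7.793       1.241       0.141     0.01974
  solve Keq expr → x = -0.1277; check Q = 2.9560e-05
Then remove 0.04361 M of M.
Step 2:
                    A           G           M           D
  Initial       7.793       1.241     0.09739     0.01974
  Change     0.003153    0.003153    0.001577   -0.003153
  Equil         7.797       1.244     0.09897     0.01659
  solve Keq expr → x = -0.001577; check Q = 2.9560e-05
Then remove 0.4073 M of G.
Step 3:
                    A           G           M           D
  Initial       7.797      0.8365     0.09897     0.01659
  Change     0.005208    0.005208    0.002604   -0.005208
  Equil         7.802      0.8417      0.1016     0.01138
  solve Keq expr → x = -0.002604; check Q = 2.9560e-05

Direction: reverse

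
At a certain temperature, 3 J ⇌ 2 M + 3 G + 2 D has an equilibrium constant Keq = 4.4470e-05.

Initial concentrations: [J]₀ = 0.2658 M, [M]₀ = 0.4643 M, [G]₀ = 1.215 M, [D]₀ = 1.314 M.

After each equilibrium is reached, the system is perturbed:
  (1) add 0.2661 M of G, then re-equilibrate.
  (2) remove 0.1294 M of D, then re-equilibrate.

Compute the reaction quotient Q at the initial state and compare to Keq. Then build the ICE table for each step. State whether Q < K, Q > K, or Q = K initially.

Q₀ = 35.55; Q > K (proceeds reverse)

Q₀ = 35.55 vs Keq = 4.4470e-05 ⇒ Q>K, reverse
Step 1:
                    J           M           G           D
  I            0.2658      0.4643       1.215       1.314
  C            0.6704      -0.447     -0.6704      -0.447
  E            0.9362     0.01734      0.5446       0.867
  solve Keq expr → x = -0.2235; check Q = 4.4470e-05
Then add 0.2661 M of G.
Step 2:
                    J           M           G           D
  I            0.9362     0.01734      0.8107       0.867
  C           0.01101   -0.007338    -0.01101   -0.007338
  E            0.9472        0.01      0.7997      0.8597
  solve Keq expr → x = -0.003669; check Q = 4.4470e-05
Then remove 0.1294 M of D.
Step 3:
                    J           M           G           D
  I            0.9472        0.01      0.7997      0.7303
  C         -0.002469    0.001646    0.002469    0.001646
  E            0.9448     0.01165      0.8021      0.7319
  solve Keq expr → x = 8.2284e-04; check Q = 4.4470e-05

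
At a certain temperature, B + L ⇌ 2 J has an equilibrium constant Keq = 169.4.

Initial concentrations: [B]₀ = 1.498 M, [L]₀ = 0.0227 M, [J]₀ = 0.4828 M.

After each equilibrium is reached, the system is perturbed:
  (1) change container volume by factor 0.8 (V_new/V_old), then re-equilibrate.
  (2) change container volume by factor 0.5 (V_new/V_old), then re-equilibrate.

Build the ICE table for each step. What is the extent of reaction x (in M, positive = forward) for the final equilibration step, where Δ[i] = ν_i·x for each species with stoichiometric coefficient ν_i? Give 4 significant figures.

Q₀ = 6.855 vs Keq = 169.4 ⇒ Q<K, forward
Step 1:
                    B           L           J
  Initial       1.498      0.0227      0.4828
  Change     -0.02159    -0.02159     0.04319
  Equil         1.476    0.001106       0.526
  solve Keq expr → x = 0.02159; check Q = 169.4
Then change container volume by factor 0.8 (V_new/V_old).
Step 2:
                    B           L           J
  Initial       1.846    0.001383      0.6575
  Change            0           0           0
  Equil         1.846    0.001383      0.6575
  solve Keq expr → x = 0; check Q = 169.4
Then change container volume by factor 0.5 (V_new/V_old).
Step 3:
                    B           L           J
  Initial       3.691    0.002765       1.315
  Change            0           0           0
  Equil         3.691    0.002765       1.315
  solve Keq expr → x = 0; check Q = 169.4

x = 0 M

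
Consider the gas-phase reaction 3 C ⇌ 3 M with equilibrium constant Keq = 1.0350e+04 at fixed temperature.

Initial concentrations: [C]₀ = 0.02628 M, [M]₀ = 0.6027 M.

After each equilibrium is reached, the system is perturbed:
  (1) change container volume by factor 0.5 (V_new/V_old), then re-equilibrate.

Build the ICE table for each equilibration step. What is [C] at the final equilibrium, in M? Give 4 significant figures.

[C]_eq = 0.05519 M

Q₀ = 1.2062e+04 vs Keq = 1.0350e+04 ⇒ Q>K, reverse
Step 1:
                  C         M
  I         0.02628    0.6027
  C        0.001316 -0.001316
  E          0.0276    0.6014
  solve Keq expr → x = -4.3851e-04; check Q = 1.0350e+04
Then change container volume by factor 0.5 (V_new/V_old).
Step 2:
                  C         M
  I         0.05519     1.203
  C               0         0
  E         0.05519     1.203
  solve Keq expr → x = 0; check Q = 1.0350e+04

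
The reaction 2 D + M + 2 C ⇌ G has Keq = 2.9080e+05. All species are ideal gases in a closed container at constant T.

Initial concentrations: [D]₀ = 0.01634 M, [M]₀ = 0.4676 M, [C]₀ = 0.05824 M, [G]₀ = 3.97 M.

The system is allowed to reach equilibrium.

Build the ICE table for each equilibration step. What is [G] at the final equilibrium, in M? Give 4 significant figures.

[G]_eq = 3.951 M

Q₀ = 9.3750e+06 vs Keq = 2.9080e+05 ⇒ Q>K, reverse
Step 1:
                   D          M          C          G
  Initial    0.01634     0.4676    0.05824       3.97
  Change     0.03835    0.01918    0.03835   -0.01918
  Equil      0.05469     0.4868    0.09659      3.951
  solve Keq expr → x = -0.01918; check Q = 2.9080e+05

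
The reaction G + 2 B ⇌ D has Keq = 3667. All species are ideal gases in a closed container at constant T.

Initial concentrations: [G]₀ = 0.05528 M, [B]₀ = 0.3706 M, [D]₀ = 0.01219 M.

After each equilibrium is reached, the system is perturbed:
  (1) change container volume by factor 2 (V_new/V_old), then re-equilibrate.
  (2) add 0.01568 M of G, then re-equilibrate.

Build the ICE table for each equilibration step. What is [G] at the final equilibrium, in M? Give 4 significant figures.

[G]_eq = 0.001281 M

Q₀ = 1.606 vs Keq = 3667 ⇒ Q<K, forward
Step 1:
                  G         B         D
  init      0.05528    0.3706   0.01219
  Δ        -0.05501     -0.11   0.05501
  eq      2.6988e-04    0.2606    0.0672
  solve Keq expr → x = 0.05501; check Q = 3667
Then change container volume by factor 2 (V_new/V_old).
Step 2:
                  G         B         D
  init    1.3494e-04    0.1303    0.0336
  Δ       3.9216e-04 7.8432e-04 -3.9216e-04
  eq      5.2710e-04    0.1311   0.03321
  solve Keq expr → x = -3.9216e-04; check Q = 3667
Then add 0.01568 M of G.
Step 3:
                  G         B         D
  init      0.01621    0.1311   0.03321
  Δ        -0.01493  -0.02985   0.01493
  eq       0.001281    0.1012   0.04813
  solve Keq expr → x = 0.01493; check Q = 3667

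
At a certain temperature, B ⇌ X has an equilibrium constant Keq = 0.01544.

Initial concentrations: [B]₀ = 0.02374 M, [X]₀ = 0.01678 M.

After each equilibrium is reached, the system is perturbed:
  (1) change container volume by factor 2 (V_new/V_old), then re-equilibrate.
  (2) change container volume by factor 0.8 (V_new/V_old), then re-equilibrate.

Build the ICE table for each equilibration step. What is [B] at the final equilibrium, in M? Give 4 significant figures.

[B]_eq = 0.02494 M

Q₀ = 0.7068 vs Keq = 0.01544 ⇒ Q>K, reverse
Step 1:
                  B         X
  Initial   0.02374   0.01678
  Change    0.01616  -0.01616
  Equil      0.0399 6.1612e-04
  solve Keq expr → x = -0.01616; check Q = 0.01544
Then change container volume by factor 2 (V_new/V_old).
Step 2:
                  B         X
  Initial   0.01995 3.0806e-04
  Change          0         0
  Equil     0.01995 3.0806e-04
  solve Keq expr → x = 0; check Q = 0.01544
Then change container volume by factor 0.8 (V_new/V_old).
Step 3:
                  B         X
  Initial   0.02494 3.8507e-04
  Change          0         0
  Equil     0.02494 3.8507e-04
  solve Keq expr → x = 0; check Q = 0.01544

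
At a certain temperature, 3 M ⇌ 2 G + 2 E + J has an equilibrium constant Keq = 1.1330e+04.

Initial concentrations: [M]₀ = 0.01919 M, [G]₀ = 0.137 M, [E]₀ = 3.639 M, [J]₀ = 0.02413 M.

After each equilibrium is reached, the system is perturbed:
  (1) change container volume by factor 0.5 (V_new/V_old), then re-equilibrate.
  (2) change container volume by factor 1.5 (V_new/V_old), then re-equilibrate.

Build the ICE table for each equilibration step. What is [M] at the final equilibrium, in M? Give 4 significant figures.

[M]_eq = 0.01397 M

Q₀ = 848.7 vs Keq = 1.1330e+04 ⇒ Q<K, forward
Step 1:
                  M         G         E         J
  init      0.01919     0.137     3.639   0.02413
  Δ        -0.01043  0.006956  0.006956  0.003478
  eq       0.008756     0.144     3.646   0.02761
  solve Keq expr → x = 0.003478; check Q = 1.1330e+04
Then change container volume by factor 0.5 (V_new/V_old).
Step 2:
                  M         G         E         J
  init      0.01751    0.2879     7.292   0.05522
  Δ        0.009344 -0.006229 -0.006229 -0.003115
  eq        0.02686    0.2817     7.286    0.0521
  solve Keq expr → x = -0.003115; check Q = 1.1330e+04
Then change container volume by factor 1.5 (V_new/V_old).
Step 3:
                  M         G         E         J
  init       0.0179    0.1878     4.857   0.03473
  Δ       -0.003937  0.002625  0.002625  0.001312
  eq        0.01397    0.1904      4.86   0.03605
  solve Keq expr → x = 0.001312; check Q = 1.1330e+04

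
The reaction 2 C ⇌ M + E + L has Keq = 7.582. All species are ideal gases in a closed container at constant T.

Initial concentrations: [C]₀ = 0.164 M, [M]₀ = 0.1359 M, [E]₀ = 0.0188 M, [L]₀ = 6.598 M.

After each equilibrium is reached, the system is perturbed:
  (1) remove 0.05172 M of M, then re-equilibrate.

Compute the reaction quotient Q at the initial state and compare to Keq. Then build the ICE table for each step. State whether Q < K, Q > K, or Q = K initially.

Q₀ = 0.6268 vs Keq = 7.582 ⇒ Q<K, forward
Step 1:
                   C          M          E          L
  init         0.164     0.1359     0.0188      6.598
  Δ         -0.07278    0.03639    0.03639    0.03639
  eq         0.09122     0.1723    0.05519      6.634
  solve Keq expr → x = 0.03639; check Q = 7.582
Then remove 0.05172 M of M.
Step 2:
                   C          M          E          L
  init       0.09122     0.1206    0.05519      6.634
  Δ        -0.009908   0.004954   0.004954   0.004954
  eq         0.08131     0.1255    0.06015      6.639
  solve Keq expr → x = 0.004954; check Q = 7.582

Q₀ = 0.6268; Q < K (proceeds forward)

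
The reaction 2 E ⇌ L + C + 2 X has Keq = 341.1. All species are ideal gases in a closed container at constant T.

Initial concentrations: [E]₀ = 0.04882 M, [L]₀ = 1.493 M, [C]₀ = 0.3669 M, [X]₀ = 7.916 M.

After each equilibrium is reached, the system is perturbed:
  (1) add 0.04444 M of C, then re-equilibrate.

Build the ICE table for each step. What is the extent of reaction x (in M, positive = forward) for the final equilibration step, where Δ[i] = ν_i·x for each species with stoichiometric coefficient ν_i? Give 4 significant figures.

Q₀ = 1.4402e+04 vs Keq = 341.1 ⇒ Q>K, reverse
Step 1:
                    E           L           C           X
  init        0.04882       1.493      0.3669       7.916
  Δ            0.2045     -0.1022     -0.1022     -0.2045
  eq           0.2533       1.391      0.2647       7.712
  solve Keq expr → x = -0.1022; check Q = 341.1
Then add 0.04444 M of C.
Step 2:
                    E           L           C           X
  init         0.2533       1.391      0.3091       7.712
  Δ           0.01565   -0.007824   -0.007824    -0.01565
  eq            0.269       1.383      0.3013       7.696
  solve Keq expr → x = -0.007824; check Q = 341.1

x = -0.007824 M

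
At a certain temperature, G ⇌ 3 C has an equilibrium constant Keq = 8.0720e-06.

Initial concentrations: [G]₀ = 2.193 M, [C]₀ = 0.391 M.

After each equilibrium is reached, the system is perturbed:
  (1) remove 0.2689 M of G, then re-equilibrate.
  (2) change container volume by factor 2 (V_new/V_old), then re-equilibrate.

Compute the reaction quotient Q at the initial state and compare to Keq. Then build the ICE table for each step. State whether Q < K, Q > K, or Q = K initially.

Q₀ = 0.02726 vs Keq = 8.0720e-06 ⇒ Q>K, reverse
Step 1:
                   G          C
  I            2.193      0.391
  C           0.1215    -0.3645
  E            2.314    0.02653
  solve Keq expr → x = -0.1215; check Q = 8.0720e-06
Then remove 0.2689 M of G.
Step 2:
                   G          C
  I            2.046    0.02653
  C       3.5624e-04  -0.001069
  E            2.046    0.02547
  solve Keq expr → x = -3.5624e-04; check Q = 8.0720e-06
Then change container volume by factor 2 (V_new/V_old).
Step 3:
                   G          C
  I            1.023    0.01273
  C        -0.002488   0.007463
  E             1.02     0.0202
  solve Keq expr → x = 0.002488; check Q = 8.0720e-06

Q₀ = 0.02726; Q > K (proceeds reverse)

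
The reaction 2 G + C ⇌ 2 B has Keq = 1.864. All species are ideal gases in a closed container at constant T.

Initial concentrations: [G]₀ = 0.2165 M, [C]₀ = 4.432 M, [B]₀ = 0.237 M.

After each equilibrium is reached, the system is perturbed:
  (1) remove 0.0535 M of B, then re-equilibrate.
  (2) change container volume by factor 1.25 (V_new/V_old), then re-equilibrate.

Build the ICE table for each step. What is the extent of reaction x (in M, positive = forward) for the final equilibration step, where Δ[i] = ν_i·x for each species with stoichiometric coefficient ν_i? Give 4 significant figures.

Q₀ = 0.2704 vs Keq = 1.864 ⇒ Q<K, forward
Step 1:
                    G           C           B
  Initial      0.2165       4.432       0.237
  Change     -0.09896    -0.04948     0.09896
  Equil        0.1175       4.383       0.336
  solve Keq expr → x = 0.04948; check Q = 1.864
Then remove 0.0535 M of B.
Step 2:
                    G           C           B
  Initial      0.1175       4.383      0.2825
  Change     -0.01381   -0.006903     0.01381
  Equil        0.1037       4.376      0.2963
  solve Keq expr → x = 0.006903; check Q = 1.864
Then change container volume by factor 1.25 (V_new/V_old).
Step 3:
                    G           C           B
  Initial     0.08299         3.5       0.237
  Change     0.007007    0.003504   -0.007007
  Equil          0.09       3.504        0.23
  solve Keq expr → x = -0.003504; check Q = 1.864

x = -0.003504 M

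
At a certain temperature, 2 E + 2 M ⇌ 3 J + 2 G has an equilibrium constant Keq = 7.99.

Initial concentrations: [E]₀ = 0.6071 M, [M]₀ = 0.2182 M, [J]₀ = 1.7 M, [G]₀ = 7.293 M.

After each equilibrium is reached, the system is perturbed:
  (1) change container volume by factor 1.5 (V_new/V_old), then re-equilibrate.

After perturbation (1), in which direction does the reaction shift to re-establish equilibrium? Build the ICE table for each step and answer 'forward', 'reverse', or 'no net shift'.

Q₀ = 1.4891e+04 vs Keq = 7.99 ⇒ Q>K, reverse
Step 1:
                  E         M         J         G
  I          0.6071    0.2182       1.7     7.293
  C          0.7033    0.7033    -1.055   -0.7033
  E            1.31    0.9215     0.645      6.59
  solve Keq expr → x = -0.3517; check Q = 7.99
Then change container volume by factor 1.5 (V_new/V_old).
Step 2:
                  E         M         J         G
  I          0.8736    0.6144      0.43     4.393
  C        -0.02513  -0.02513    0.0377   0.02513
  E          0.8485    0.5892    0.4677     4.418
  solve Keq expr → x = 0.01257; check Q = 7.99

Direction: forward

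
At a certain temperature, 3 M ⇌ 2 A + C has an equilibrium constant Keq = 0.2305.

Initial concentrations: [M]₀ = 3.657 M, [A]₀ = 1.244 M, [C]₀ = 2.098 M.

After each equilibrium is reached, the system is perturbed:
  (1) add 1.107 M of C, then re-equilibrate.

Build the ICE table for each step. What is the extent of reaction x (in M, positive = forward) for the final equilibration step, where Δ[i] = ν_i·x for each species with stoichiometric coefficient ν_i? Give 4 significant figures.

Q₀ = 0.06639 vs Keq = 0.2305 ⇒ Q<K, forward
Step 1:
                  M         A         C
  init        3.657     1.244     2.098
  Δ         -0.6302    0.4201    0.2101
  eq          3.027     1.664     2.308
  solve Keq expr → x = 0.2101; check Q = 0.2305
Then add 1.107 M of C.
Step 2:
                  M         A         C
  init        3.027     1.664     3.415
  Δ          0.2069   -0.1379  -0.06896
  eq          3.234     1.526     3.346
  solve Keq expr → x = -0.06896; check Q = 0.2305

x = -0.06896 M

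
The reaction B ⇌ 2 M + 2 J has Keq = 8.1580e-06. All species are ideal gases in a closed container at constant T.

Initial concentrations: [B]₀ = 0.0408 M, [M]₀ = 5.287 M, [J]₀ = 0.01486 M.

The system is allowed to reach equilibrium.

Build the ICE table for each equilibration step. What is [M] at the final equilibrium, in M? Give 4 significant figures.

Q₀ = 0.1513 vs Keq = 8.1580e-06 ⇒ Q>K, reverse
Step 1:
                  B         M         J
  I          0.0408     5.287   0.01486
  C        0.007371  -0.01474  -0.01474
  E         0.04817     5.272 1.1890e-04
  solve Keq expr → x = -0.007371; check Q = 8.1580e-06

[M]_eq = 5.272 M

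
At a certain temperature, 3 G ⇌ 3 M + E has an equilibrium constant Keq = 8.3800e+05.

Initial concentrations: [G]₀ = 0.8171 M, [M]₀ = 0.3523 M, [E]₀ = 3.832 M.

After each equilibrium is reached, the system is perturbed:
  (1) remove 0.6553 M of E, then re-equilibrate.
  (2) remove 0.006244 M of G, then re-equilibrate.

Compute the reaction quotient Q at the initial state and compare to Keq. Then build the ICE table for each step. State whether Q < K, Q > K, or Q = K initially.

Q₀ = 0.3071; Q < K (proceeds forward)

Q₀ = 0.3071 vs Keq = 8.3800e+05 ⇒ Q<K, forward
Step 1:
                   G          M          E
  init        0.8171     0.3523      3.832
  Δ          -0.7976     0.7976     0.2659
  eq         0.01952       1.15      4.098
  solve Keq expr → x = 0.2659; check Q = 8.3800e+05
Then remove 0.6553 M of E.
Step 2:
                   G          M          E
  init       0.01952       1.15      3.443
  Δ        -0.001083   0.001083 3.6112e-04
  eq         0.01843      1.151      3.443
  solve Keq expr → x = 3.6112e-04; check Q = 8.3800e+05
Then remove 0.006244 M of G.
Step 3:
                   G          M          E
  init       0.01219      1.151      3.443
  Δ         0.006142  -0.006142  -0.002047
  eq         0.01833      1.145      3.441
  solve Keq expr → x = -0.002047; check Q = 8.3800e+05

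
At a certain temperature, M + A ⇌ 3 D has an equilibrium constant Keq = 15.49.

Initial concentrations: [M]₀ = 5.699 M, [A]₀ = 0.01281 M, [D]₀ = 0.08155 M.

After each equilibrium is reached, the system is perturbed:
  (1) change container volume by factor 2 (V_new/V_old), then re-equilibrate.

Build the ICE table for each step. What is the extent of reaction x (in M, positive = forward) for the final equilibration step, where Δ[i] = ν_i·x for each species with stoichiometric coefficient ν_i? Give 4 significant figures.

Q₀ = 0.007429 vs Keq = 15.49 ⇒ Q<K, forward
Step 1:
                   M          A          D
  Initial      5.699    0.01281    0.08155
  Change    -0.01279   -0.01279    0.03837
  Equil        5.686 1.9580e-05     0.1199
  solve Keq expr → x = 0.01279; check Q = 15.49
Then change container volume by factor 2 (V_new/V_old).
Step 2:
                   M          A          D
  Initial      2.843 9.7900e-06    0.05996
  Change  -4.8914e-06 -4.8914e-06 1.4674e-05
  Equil        2.843 4.8986e-06    0.05998
  solve Keq expr → x = 4.8914e-06; check Q = 15.49

x = 4.8914e-06 M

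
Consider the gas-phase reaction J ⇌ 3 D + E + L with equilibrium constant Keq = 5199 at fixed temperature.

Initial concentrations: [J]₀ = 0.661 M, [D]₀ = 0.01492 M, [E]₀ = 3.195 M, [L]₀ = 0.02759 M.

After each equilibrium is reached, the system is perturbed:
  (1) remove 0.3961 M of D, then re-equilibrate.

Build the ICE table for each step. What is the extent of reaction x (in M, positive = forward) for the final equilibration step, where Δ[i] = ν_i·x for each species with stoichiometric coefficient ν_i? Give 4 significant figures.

x = 0.001906 M

Q₀ = 4.4292e-07 vs Keq = 5199 ⇒ Q<K, forward
Step 1:
                  J         D         E         L
  init        0.661   0.01492     3.195   0.02759
  Δ          -0.657     1.971     0.657     0.657
  eq       0.003973     1.986     3.852    0.6846
  solve Keq expr → x = 0.657; check Q = 5199
Then remove 0.3961 M of D.
Step 2:
                  J         D         E         L
  init     0.003973      1.59     3.852    0.6846
  Δ       -0.001906  0.005718  0.001906  0.001906
  eq       0.002067     1.596     3.854    0.6865
  solve Keq expr → x = 0.001906; check Q = 5199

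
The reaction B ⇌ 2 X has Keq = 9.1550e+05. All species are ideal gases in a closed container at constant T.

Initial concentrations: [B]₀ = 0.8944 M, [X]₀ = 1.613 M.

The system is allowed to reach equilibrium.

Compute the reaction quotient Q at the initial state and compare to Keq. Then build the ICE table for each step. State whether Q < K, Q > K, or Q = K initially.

Q₀ = 2.909; Q < K (proceeds forward)

Q₀ = 2.909 vs Keq = 9.1550e+05 ⇒ Q<K, forward
Step 1:
                    B           X
  Initial      0.8944       1.613
  Change      -0.8944       1.789
  Equil    1.2640e-05       3.402
  solve Keq expr → x = 0.8944; check Q = 9.1550e+05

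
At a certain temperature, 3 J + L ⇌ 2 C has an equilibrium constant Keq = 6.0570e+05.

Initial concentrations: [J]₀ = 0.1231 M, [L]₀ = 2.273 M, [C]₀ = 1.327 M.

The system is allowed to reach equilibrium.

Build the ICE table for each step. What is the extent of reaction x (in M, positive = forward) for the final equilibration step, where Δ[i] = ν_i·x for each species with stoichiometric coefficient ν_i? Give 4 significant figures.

x = 0.03726 M

Q₀ = 415.3 vs Keq = 6.0570e+05 ⇒ Q<K, forward
Step 1:
                   J          L          C
  I           0.1231      2.273      1.327
  C          -0.1118   -0.03726    0.07452
  E          0.01132      2.236      1.402
  solve Keq expr → x = 0.03726; check Q = 6.0570e+05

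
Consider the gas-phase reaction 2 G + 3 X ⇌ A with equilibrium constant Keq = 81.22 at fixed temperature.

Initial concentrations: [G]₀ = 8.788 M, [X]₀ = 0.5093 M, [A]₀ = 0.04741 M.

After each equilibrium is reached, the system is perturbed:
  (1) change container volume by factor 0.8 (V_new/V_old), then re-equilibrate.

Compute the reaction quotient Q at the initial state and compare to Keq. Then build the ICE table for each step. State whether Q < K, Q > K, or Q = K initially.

Q₀ = 0.004647 vs Keq = 81.22 ⇒ Q<K, forward
Step 1:
                   G          X          A
  I            8.788     0.5093    0.04741
  C          -0.3176    -0.4765     0.1588
  E             8.47    0.03283     0.2062
  solve Keq expr → x = 0.1588; check Q = 81.22
Then change container volume by factor 0.8 (V_new/V_old).
Step 2:
                   G          X          A
  I            10.59    0.04104     0.2578
  C        -0.006941   -0.01041   0.003471
  E            10.58    0.03063     0.2613
  solve Keq expr → x = 0.003471; check Q = 81.22

Q₀ = 0.004647; Q < K (proceeds forward)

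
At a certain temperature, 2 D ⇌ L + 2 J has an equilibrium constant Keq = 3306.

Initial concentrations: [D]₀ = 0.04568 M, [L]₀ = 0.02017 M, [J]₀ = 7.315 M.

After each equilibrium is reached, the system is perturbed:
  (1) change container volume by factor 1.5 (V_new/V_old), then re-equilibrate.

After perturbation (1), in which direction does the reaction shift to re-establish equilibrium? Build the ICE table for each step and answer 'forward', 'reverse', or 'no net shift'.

Q₀ = 517.2 vs Keq = 3306 ⇒ Q<K, forward
Step 1:
                  D         L         J
  I         0.04568   0.02017     7.315
  C        -0.02297   0.01149   0.02297
  E         0.02271   0.03166     7.338
  solve Keq expr → x = 0.01149; check Q = 3306
Then change container volume by factor 1.5 (V_new/V_old).
Step 2:
                  D         L         J
  I         0.01514    0.0211     4.892
  C       -0.002422  0.001211  0.002422
  E         0.01272   0.02232     4.894
  solve Keq expr → x = 0.001211; check Q = 3306

Direction: forward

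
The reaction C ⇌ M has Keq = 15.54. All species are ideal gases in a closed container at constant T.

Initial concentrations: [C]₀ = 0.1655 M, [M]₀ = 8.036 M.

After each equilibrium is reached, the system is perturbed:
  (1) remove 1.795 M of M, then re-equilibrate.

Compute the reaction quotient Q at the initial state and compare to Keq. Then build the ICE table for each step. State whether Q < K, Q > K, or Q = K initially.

Q₀ = 48.56 vs Keq = 15.54 ⇒ Q>K, reverse
Step 1:
                    C           M
  Initial      0.1655       8.036
  Change       0.3304     -0.3304
  Equil        0.4959       7.706
  solve Keq expr → x = -0.3304; check Q = 15.54
Then remove 1.795 M of M.
Step 2:
                    C           M
  Initial      0.4959       5.911
  Change      -0.1085      0.1085
  Equil        0.3873       6.019
  solve Keq expr → x = 0.1085; check Q = 15.54

Q₀ = 48.56; Q > K (proceeds reverse)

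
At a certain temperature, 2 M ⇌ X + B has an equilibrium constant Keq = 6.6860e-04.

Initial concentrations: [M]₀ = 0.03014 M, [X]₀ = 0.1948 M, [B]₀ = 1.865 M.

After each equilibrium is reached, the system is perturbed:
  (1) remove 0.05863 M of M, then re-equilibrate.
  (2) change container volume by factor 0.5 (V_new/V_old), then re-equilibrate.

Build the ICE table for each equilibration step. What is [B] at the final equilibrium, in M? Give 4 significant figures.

[B]_eq = 3.341 M

Q₀ = 399.9 vs Keq = 6.6860e-04 ⇒ Q>K, reverse
Step 1:
                   M          X          B
  init       0.03014     0.1948      1.865
  Δ           0.3895    -0.1947    -0.1947
  eq          0.4196 7.0477e-05       1.67
  solve Keq expr → x = -0.1947; check Q = 6.6860e-04
Then remove 0.05863 M of M.
Step 2:
                   M          X          B
  init         0.361 7.0477e-05       1.67
  Δ       3.6616e-05 -1.8308e-05 -1.8308e-05
  eq           0.361 5.2169e-05       1.67
  solve Keq expr → x = -1.8308e-05; check Q = 6.6860e-04
Then change container volume by factor 0.5 (V_new/V_old).
Step 3:
                   M          X          B
  init         0.722 1.0434e-04      3.341
  Δ                0          0          0
  eq           0.722 1.0434e-04      3.341
  solve Keq expr → x = 0; check Q = 6.6860e-04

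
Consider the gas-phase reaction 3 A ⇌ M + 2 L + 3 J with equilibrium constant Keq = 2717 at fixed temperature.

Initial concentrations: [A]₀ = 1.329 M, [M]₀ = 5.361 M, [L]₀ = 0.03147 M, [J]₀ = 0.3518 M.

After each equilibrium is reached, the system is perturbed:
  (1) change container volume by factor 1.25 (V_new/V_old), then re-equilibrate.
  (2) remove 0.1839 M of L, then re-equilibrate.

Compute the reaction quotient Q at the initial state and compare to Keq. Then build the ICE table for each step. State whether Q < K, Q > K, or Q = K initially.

Q₀ = 9.8481e-05; Q < K (proceeds forward)

Q₀ = 9.8481e-05 vs Keq = 2717 ⇒ Q<K, forward
Step 1:
                  A         M         L         J
  Initial     1.329     5.361   0.03147    0.3518
  Change     -1.161     0.387    0.7739     1.161
  Equil      0.1681     5.748    0.8054     1.513
  solve Keq expr → x = 0.387; check Q = 2717
Then change container volume by factor 1.25 (V_new/V_old).
Step 2:
                  A         M         L         J
  Initial    0.1345     4.598    0.6443      1.21
  Change   -0.02305  0.007683   0.01537   0.02305
  Equil      0.1114     4.606    0.6597     1.233
  solve Keq expr → x = 0.007683; check Q = 2717
Then remove 0.1839 M of L.
Step 3:
                  A         M         L         J
  Initial    0.1114     4.606    0.4758     1.233
  Change   -0.01881  0.006271   0.01254   0.01881
  Equil     0.09262     4.612    0.4883     1.252
  solve Keq expr → x = 0.006271; check Q = 2717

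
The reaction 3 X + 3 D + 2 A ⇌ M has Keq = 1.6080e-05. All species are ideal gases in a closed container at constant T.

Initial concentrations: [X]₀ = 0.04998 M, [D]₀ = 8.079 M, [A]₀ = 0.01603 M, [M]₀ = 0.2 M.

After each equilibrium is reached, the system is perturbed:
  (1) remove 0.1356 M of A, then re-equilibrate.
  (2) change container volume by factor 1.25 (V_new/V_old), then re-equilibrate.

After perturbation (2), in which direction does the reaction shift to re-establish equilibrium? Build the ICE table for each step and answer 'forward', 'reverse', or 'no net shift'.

Direction: reverse

Q₀ = 1.1822e+04 vs Keq = 1.6080e-05 ⇒ Q>K, reverse
Step 1:
                    X           D           A           M
  Initial     0.04998       8.079     0.01603         0.2
  Change       0.5985      0.5985       0.399     -0.1995
  Equil        0.6485       8.678       0.415  4.9361e-04
  solve Keq expr → x = -0.1995; check Q = 1.6080e-05
Then remove 0.1356 M of A.
Step 2:
                    X           D           A           M
  Initial      0.6485       8.678      0.2794  4.9361e-04
  Change   8.0428e-04  8.0428e-04  5.3618e-04 -2.6809e-04
  Equil        0.6493       8.678        0.28  2.2552e-04
  solve Keq expr → x = -2.6809e-04; check Q = 1.6080e-05
Then change container volume by factor 1.25 (V_new/V_old).
Step 3:
                    X           D           A           M
  Initial      0.5194       6.943       0.224  1.8042e-04
  Change   4.2715e-04  4.2715e-04  2.8477e-04 -1.4238e-04
  Equil        0.5199       6.943      0.2243  3.8033e-05
  solve Keq expr → x = -1.4238e-04; check Q = 1.6080e-05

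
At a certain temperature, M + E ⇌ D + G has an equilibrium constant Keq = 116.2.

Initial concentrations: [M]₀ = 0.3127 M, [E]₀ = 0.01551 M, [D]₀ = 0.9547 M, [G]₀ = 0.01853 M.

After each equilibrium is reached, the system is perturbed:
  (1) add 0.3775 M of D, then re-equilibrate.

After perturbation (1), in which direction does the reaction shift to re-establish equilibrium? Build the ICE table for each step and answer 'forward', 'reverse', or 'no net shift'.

Q₀ = 3.648 vs Keq = 116.2 ⇒ Q<K, forward
Step 1:
                    M           E           D           G
  Initial      0.3127     0.01551      0.9547     0.01853
  Change     -0.01458    -0.01458     0.01458     0.01458
  Equil        0.2981  9.2654e-04      0.9693     0.03311
  solve Keq expr → x = 0.01458; check Q = 116.2
Then add 0.3775 M of D.
Step 2:
                    M           E           D           G
  Initial      0.2981  9.2654e-04       1.347     0.03311
  Change   3.4561e-04  3.4561e-04 -3.4561e-04 -3.4561e-04
  Equil        0.2985    0.001272       1.346     0.03277
  solve Keq expr → x = -3.4561e-04; check Q = 116.2

Direction: reverse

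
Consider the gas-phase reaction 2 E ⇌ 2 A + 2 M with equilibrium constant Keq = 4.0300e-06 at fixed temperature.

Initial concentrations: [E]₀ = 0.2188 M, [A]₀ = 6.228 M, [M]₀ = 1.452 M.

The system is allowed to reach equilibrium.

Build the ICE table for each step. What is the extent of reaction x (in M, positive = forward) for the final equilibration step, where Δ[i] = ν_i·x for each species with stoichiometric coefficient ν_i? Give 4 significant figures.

Q₀ = 1708 vs Keq = 4.0300e-06 ⇒ Q>K, reverse
Step 1:
                    E           A           M
  Initial      0.2188       6.228       1.452
  Change        1.451      -1.451      -1.451
  Equil          1.67       4.777  7.0189e-04
  solve Keq expr → x = -0.7256; check Q = 4.0300e-06

x = -0.7256 M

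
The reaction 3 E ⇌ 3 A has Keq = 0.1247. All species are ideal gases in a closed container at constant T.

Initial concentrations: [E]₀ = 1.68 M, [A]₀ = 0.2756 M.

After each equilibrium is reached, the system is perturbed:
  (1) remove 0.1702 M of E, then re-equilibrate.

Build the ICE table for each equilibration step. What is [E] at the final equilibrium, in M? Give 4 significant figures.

[E]_eq = 1.191 M

Q₀ = 0.004415 vs Keq = 0.1247 ⇒ Q<K, forward
Step 1:
                    E           A
  init           1.68      0.2756
  Δ           -0.3759      0.3759
  eq            1.304      0.6515
  solve Keq expr → x = 0.1253; check Q = 0.1247
Then remove 0.1702 M of E.
Step 2:
                    E           A
  init          1.134      0.6515
  Δ            0.0567     -0.0567
  eq            1.191      0.5948
  solve Keq expr → x = -0.0189; check Q = 0.1247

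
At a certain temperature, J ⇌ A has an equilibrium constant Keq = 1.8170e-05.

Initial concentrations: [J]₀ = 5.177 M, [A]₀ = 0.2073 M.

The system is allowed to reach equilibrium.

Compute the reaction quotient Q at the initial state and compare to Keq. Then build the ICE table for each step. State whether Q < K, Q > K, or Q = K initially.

Q₀ = 0.04004; Q > K (proceeds reverse)

Q₀ = 0.04004 vs Keq = 1.8170e-05 ⇒ Q>K, reverse
Step 1:
                    J           A
  Initial       5.177      0.2073
  Change       0.2072     -0.2072
  Equil         5.384  9.7831e-05
  solve Keq expr → x = -0.2072; check Q = 1.8170e-05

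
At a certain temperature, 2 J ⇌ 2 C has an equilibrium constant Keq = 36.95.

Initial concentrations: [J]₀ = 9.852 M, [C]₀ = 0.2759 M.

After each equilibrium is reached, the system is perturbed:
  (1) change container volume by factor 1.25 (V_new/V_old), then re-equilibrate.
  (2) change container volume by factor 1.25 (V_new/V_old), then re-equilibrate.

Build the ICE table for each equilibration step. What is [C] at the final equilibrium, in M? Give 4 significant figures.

Q₀ = 7.8425e-04 vs Keq = 36.95 ⇒ Q<K, forward
Step 1:
                    J           C
  init          9.852      0.2759
  Δ            -8.421       8.421
  eq            1.431       8.697
  solve Keq expr → x = 4.211; check Q = 36.95
Then change container volume by factor 1.25 (V_new/V_old).
Step 2:
                    J           C
  init          1.145       6.958
  Δ                 0           0
  eq            1.145       6.958
  solve Keq expr → x = 0; check Q = 36.95
Then change container volume by factor 1.25 (V_new/V_old).
Step 3:
                    J           C
  init         0.9157       5.566
  Δ                 0           0
  eq           0.9157       5.566
  solve Keq expr → x = 0; check Q = 36.95

[C]_eq = 5.566 M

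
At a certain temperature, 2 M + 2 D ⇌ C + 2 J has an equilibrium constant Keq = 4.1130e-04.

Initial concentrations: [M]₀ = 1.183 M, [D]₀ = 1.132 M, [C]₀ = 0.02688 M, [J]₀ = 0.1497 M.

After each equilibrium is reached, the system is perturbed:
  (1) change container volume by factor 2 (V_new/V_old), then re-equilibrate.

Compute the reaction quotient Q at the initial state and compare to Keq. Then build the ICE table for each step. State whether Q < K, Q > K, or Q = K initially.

Q₀ = 3.3590e-04; Q < K (proceeds forward)

Q₀ = 3.3590e-04 vs Keq = 4.1130e-04 ⇒ Q<K, forward
Step 1:
                    M           D           C           J
  init          1.183       1.132     0.02688      0.1497
  Δ         -0.005919   -0.005919    0.002959    0.005919
  eq            1.177       1.126     0.02984      0.1556
  solve Keq expr → x = 0.002959; check Q = 4.1130e-04
Then change container volume by factor 2 (V_new/V_old).
Step 2:
                    M           D           C           J
  init         0.5885       0.563     0.01492     0.07781
  Δ          0.009311    0.009311   -0.004656   -0.009311
  eq           0.5979      0.5724     0.01026      0.0685
  solve Keq expr → x = -0.004656; check Q = 4.1130e-04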